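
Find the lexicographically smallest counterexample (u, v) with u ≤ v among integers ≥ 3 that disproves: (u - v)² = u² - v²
At (3, 3): both sides equal 0, so it holds there.

Substituting (3, 4) into the claim:
LHS = (3 - 4)² = 1
RHS = 3² - 4² = -7

Since LHS ≠ RHS, this pair disproves the claim, and no lexicographically smaller pair (u ≤ v, integers ≥ 3) does.

For instance (9, 10) is also a counterexample (LHS = 1, RHS = -19), but it's lexicographically larger.

Answer: (u, v) = (3, 4)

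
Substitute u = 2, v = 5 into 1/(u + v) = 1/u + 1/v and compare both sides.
LHS = 1/(2 + 5) = 1/7
RHS = 1/2 + 1/5 = 7/10

LHS ≠ RHS, so the equation does not hold here.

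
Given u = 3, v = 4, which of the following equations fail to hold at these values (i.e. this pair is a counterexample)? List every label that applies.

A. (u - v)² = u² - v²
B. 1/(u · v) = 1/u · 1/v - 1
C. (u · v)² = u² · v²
A, B

Evaluating each claim at the given values:
A. LHS = 1, RHS = -7 → fails here (LHS ≠ RHS)
B. LHS = 1/12, RHS = -11/12 → fails here (LHS ≠ RHS)
C. LHS = 144, RHS = 144 → holds here (LHS = RHS)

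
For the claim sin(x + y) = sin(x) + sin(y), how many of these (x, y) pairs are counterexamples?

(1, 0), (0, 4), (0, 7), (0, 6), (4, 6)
1

Testing each pair:
(1, 0): LHS = sin(1) ≈ 0.8415, RHS = sin(1) ≈ 0.8415 → satisfies claim
(0, 4): LHS = sin(4) ≈ -0.7568, RHS = sin(4) ≈ -0.7568 → satisfies claim
(0, 7): LHS = sin(7) ≈ 0.657, RHS = sin(7) ≈ 0.657 → satisfies claim
(0, 6): LHS = sin(6) ≈ -0.2794, RHS = sin(6) ≈ -0.2794 → satisfies claim
(4, 6): LHS = sin(10) ≈ -0.544, RHS = sin(4) + sin(6) ≈ -1.036 → counterexample

That makes 1 counterexample.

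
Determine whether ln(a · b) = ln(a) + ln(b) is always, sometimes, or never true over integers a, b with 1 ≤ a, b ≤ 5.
The identity holds for every pair in the range. For instance at (a, b) = (3, 5): both sides equal ln(15) ≈ 2.708.

Answer: Always true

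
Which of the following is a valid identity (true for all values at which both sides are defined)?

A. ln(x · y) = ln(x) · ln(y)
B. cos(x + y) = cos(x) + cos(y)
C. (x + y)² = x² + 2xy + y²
C

A: fails at (5, 8) — LHS = ln(40) ≈ 3.689, RHS = ln(5)·ln(8) ≈ 3.347.
B: fails at (3, 7) — LHS = cos(10) ≈ -0.8391, RHS = cos(3) + cos(7) ≈ -0.2361.
C: holds — e.g. at (3, 7), both sides equal 100.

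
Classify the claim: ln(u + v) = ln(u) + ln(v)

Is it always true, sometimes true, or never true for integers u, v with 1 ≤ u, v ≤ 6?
Sometimes true

It holds at (u, v) = (2, 2) (both sides equal ln(4) ≈ 1.386), but fails at (u, v) = (5, 1) (LHS = ln(6) ≈ 1.792, RHS = ln(5) ≈ 1.609).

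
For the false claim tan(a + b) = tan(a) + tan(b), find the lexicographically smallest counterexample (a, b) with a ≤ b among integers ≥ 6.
(a, b) = (6, 6)

Substituting (6, 6) into the claim:
LHS = tan(6 + 6) = tan(12) ≈ -0.6359
RHS = tan(6) + tan(6) = 2·tan(6) ≈ -0.582

Since LHS ≠ RHS, this pair disproves the claim, and no lexicographically smaller pair (a ≤ b, integers ≥ 6) does.

For instance (8, 11) is also a counterexample (LHS = tan(19) ≈ 0.1516, RHS = tan(11) + tan(8) ≈ -232.8), but it's lexicographically larger.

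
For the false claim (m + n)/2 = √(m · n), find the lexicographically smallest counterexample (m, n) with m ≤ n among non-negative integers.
(m, n) = (0, 1)

At (0, 0): both sides equal 0, so it holds there.

Substituting (0, 1) into the claim:
LHS = (0 + 1)/2 = 1/2
RHS = √(0 · 1) = 0

Since LHS ≠ RHS, this pair disproves the claim, and no lexicographically smaller pair (m ≤ n, non-negative integers) does.

For instance (3, 7) is also a counterexample (LHS = 5, RHS = √(21) ≈ 4.583), but it's lexicographically larger.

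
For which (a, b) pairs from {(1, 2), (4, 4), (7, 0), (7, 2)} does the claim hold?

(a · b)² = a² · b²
All pairs

Testing each pair:
(1, 2): LHS = 4, RHS = 4 → holds
(4, 4): LHS = 256, RHS = 256 → holds
(7, 0): LHS = 0, RHS = 0 → holds
(7, 2): LHS = 196, RHS = 196 → holds

Every pair satisfies the claim.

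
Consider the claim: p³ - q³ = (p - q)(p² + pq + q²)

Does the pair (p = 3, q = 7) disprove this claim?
Substituting p = 3, q = 7:
LHS = 3³ - 7³ = -316
RHS = (3 - 7)(3² + 3·7 + 7²) = -316

The sides agree, so this pair does not disprove the claim.

Answer: No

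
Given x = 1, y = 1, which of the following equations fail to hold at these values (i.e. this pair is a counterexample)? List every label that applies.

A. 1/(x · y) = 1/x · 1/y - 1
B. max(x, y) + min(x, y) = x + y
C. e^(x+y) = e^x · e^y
Evaluating each claim at the given values:
A. LHS = 1, RHS = 0 → fails here (LHS ≠ RHS)
B. LHS = 2, RHS = 2 → holds here (LHS = RHS)
C. LHS = e^2 ≈ 7.389, RHS = e^2 ≈ 7.389 → holds here (LHS = RHS)

Answer: A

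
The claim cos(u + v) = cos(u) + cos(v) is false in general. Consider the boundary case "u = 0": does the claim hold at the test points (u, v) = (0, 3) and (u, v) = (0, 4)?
At (0, 3): LHS = cos(3) ≈ -0.99 ≠ RHS = cos(3) + 1 ≈ 0.01001
At (0, 4): LHS = cos(4) ≈ -0.6536 ≠ RHS = cos(4) + 1 ≈ 0.3464

Answer: No, fails at both test points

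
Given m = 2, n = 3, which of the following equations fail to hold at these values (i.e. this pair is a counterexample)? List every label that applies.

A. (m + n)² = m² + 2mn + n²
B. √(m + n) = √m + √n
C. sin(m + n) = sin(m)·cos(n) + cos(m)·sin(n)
B

Evaluating each claim at the given values:
A. LHS = 25, RHS = 25 → holds here (LHS = RHS)
B. LHS = √(5) ≈ 2.236, RHS = √(2) + √(3) ≈ 3.146 → fails here (LHS ≠ RHS)
C. LHS = sin(5) ≈ -0.9589, RHS = sin(2)·cos(3) + sin(3)·cos(2) ≈ -0.9589 → holds here (LHS = RHS)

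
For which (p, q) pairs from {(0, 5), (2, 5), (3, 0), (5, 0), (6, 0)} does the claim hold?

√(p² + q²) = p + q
(0, 5), (3, 0), (5, 0), (6, 0)

Testing each pair:
(0, 5): LHS = 5, RHS = 5 → holds
(2, 5): LHS = √(29) ≈ 5.385, RHS = 7 → fails
(3, 0): LHS = 3, RHS = 3 → holds
(5, 0): LHS = 5, RHS = 5 → holds
(6, 0): LHS = 6, RHS = 6 → holds

4 of 5 pairs satisfy the claim.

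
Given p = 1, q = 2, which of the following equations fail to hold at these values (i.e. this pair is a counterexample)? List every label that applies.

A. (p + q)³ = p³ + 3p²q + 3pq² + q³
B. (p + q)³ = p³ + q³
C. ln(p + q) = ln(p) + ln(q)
B, C

Evaluating each claim at the given values:
A. LHS = 27, RHS = 27 → holds here (LHS = RHS)
B. LHS = 27, RHS = 9 → fails here (LHS ≠ RHS)
C. LHS = ln(3) ≈ 1.099, RHS = ln(2) ≈ 0.6931 → fails here (LHS ≠ RHS)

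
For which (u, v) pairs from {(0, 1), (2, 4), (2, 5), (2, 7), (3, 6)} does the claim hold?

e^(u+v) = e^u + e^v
None

Testing each pair:
(0, 1): LHS = e ≈ 2.718, RHS = 1 + e ≈ 3.718 → fails
(2, 4): LHS = e^6 ≈ 403.4, RHS = e^2 + e^4 ≈ 61.99 → fails
(2, 5): LHS = e^7 ≈ 1097, RHS = e^2 + e^5 ≈ 155.8 → fails
(2, 7): LHS = e^9 ≈ 8103, RHS = e^2 + e^7 ≈ 1104 → fails
(3, 6): LHS = e^9 ≈ 8103, RHS = e^3 + e^6 ≈ 423.5 → fails

No pair satisfies the claim.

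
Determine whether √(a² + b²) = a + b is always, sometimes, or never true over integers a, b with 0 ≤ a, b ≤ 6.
It holds at (a, b) = (0, 0) (both sides equal 0), but fails at (a, b) = (2, 1) (LHS = √(5) ≈ 2.236, RHS = 3).

Answer: Sometimes true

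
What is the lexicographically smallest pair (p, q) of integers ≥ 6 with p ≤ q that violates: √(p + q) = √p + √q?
Substituting (6, 6) into the claim:
LHS = √(6 + 6) = 2·√(3) ≈ 3.464
RHS = √6 + √6 = 2·√(6) ≈ 4.899

Since LHS ≠ RHS, this pair disproves the claim, and no lexicographically smaller pair (p ≤ q, integers ≥ 6) does.

For instance (7, 9) is also a counterexample (LHS = 4, RHS = √(7) + 3 ≈ 5.646), but it's lexicographically larger.

Answer: (p, q) = (6, 6)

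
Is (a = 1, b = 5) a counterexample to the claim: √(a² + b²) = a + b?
Substituting a = 1, b = 5:
LHS = √(1² + 5²) = √(26) ≈ 5.099
RHS = 1 + 5 = 6

Since LHS ≠ RHS, this pair disproves the claim.

Answer: Yes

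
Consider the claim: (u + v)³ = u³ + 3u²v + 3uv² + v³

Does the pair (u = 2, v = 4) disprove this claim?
No

Substituting u = 2, v = 4:
LHS = (2 + 4)³ = 216
RHS = 2³ + 3·2²·4 + 3·2·4² + 4³ = 216

The sides agree, so this pair does not disprove the claim.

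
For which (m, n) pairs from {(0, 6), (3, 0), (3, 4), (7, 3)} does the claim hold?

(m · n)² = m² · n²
All pairs

Testing each pair:
(0, 6): LHS = 0, RHS = 0 → holds
(3, 0): LHS = 0, RHS = 0 → holds
(3, 4): LHS = 144, RHS = 144 → holds
(7, 3): LHS = 441, RHS = 441 → holds

Every pair satisfies the claim.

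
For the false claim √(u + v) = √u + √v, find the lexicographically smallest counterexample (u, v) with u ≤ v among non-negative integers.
(u, v) = (1, 1)

At (0, 5): both sides equal √(5) ≈ 2.236, so it holds there.
At (0, 6): both sides equal √(6) ≈ 2.449, so it holds there.

Substituting (1, 1) into the claim:
LHS = √(1 + 1) = √(2) ≈ 1.414
RHS = √1 + √1 = 2

Since LHS ≠ RHS, this pair disproves the claim, and no lexicographically smaller pair (u ≤ v, non-negative integers) does.

For instance (2, 3) is also a counterexample (LHS = √(5) ≈ 2.236, RHS = √(2) + √(3) ≈ 3.146), but it's lexicographically larger.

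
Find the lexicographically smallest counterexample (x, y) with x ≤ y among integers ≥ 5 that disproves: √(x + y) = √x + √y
Substituting (5, 5) into the claim:
LHS = √(5 + 5) = √(10) ≈ 3.162
RHS = √5 + √5 = 2·√(5) ≈ 4.472

Since LHS ≠ RHS, this pair disproves the claim, and no lexicographically smaller pair (x ≤ y, integers ≥ 5) does.

For instance (9, 12) is also a counterexample (LHS = √(21) ≈ 4.583, RHS = 3 + 2·√(3) ≈ 6.464), but it's lexicographically larger.

Answer: (x, y) = (5, 5)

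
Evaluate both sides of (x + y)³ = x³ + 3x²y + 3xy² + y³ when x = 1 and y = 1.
LHS = (1 + 1)³ = 8
RHS = 1³ + 3·1²·1 + 3·1·1² + 1³ = 8

LHS = RHS: the two sides agree.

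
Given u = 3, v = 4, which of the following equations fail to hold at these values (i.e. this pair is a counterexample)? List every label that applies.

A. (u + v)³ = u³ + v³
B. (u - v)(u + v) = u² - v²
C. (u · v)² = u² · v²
A

Evaluating each claim at the given values:
A. LHS = 343, RHS = 91 → fails here (LHS ≠ RHS)
B. LHS = -7, RHS = -7 → holds here (LHS = RHS)
C. LHS = 144, RHS = 144 → holds here (LHS = RHS)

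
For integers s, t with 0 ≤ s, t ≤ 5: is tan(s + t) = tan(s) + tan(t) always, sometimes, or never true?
It holds at (s, t) = (1, 0) (both sides equal tan(1) ≈ 1.557), but fails at (s, t) = (4, 4) (LHS = tan(8) ≈ -6.8, RHS = 2·tan(4) ≈ 2.316).

Answer: Sometimes true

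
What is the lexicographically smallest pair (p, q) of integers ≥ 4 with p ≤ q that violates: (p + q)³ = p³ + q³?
Substituting (4, 4) into the claim:
LHS = (4 + 4)³ = 512
RHS = 4³ + 4³ = 128

Since LHS ≠ RHS, this pair disproves the claim, and no lexicographically smaller pair (p ≤ q, integers ≥ 4) does.

For instance (10, 10) is also a counterexample (LHS = 8000, RHS = 2000), but it's lexicographically larger.

Answer: (p, q) = (4, 4)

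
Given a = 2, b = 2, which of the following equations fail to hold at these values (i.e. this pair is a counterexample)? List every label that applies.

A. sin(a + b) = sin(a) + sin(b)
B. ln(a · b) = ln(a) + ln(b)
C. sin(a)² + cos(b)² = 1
Evaluating each claim at the given values:
A. LHS = sin(4) ≈ -0.7568, RHS = 2·sin(2) ≈ 1.819 → fails here (LHS ≠ RHS)
B. LHS = ln(4) ≈ 1.386, RHS = 2·ln(2) ≈ 1.386 → holds here (LHS = RHS)
C. LHS = cos(2)² + sin(2)² = 1, RHS = 1 → holds here (LHS = RHS)

Answer: A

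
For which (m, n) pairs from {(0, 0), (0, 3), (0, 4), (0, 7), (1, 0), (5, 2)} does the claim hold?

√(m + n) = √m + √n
(0, 0), (0, 3), (0, 4), (0, 7), (1, 0)

Testing each pair:
(0, 0): LHS = 0, RHS = 0 → holds
(0, 3): LHS = √(3) ≈ 1.732, RHS = √(3) ≈ 1.732 → holds
(0, 4): LHS = 2, RHS = 2 → holds
(0, 7): LHS = √(7) ≈ 2.646, RHS = √(7) ≈ 2.646 → holds
(1, 0): LHS = 1, RHS = 1 → holds
(5, 2): LHS = √(7) ≈ 2.646, RHS = √(2) + √(5) ≈ 3.65 → fails

5 of 6 pairs satisfy the claim.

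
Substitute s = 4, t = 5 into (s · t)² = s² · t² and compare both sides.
LHS = (4 · 5)² = 400
RHS = 4² · 5² = 400

LHS = RHS: the two sides agree.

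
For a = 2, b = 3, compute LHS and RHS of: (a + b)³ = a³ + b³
LHS = (2 + 3)³ = 125
RHS = 2³ + 3³ = 35

LHS ≠ RHS, so the equation does not hold here.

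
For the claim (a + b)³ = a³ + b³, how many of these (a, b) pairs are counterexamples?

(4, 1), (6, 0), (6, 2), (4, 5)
Testing each pair:
(4, 1): LHS = 125, RHS = 65 → counterexample
(6, 0): LHS = 216, RHS = 216 → satisfies claim
(6, 2): LHS = 512, RHS = 224 → counterexample
(4, 5): LHS = 729, RHS = 189 → counterexample

That makes 3 counterexamples.

Answer: 3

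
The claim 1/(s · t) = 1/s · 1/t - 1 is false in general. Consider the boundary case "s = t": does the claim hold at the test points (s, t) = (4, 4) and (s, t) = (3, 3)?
At (4, 4): LHS = 1/16 ≠ RHS = -15/16
At (3, 3): LHS = 1/9 ≠ RHS = -8/9

Answer: No, fails at both test points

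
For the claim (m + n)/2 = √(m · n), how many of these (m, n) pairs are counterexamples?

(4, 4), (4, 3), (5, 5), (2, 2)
1

Testing each pair:
(4, 4): LHS = 4, RHS = 4 → satisfies claim
(4, 3): LHS = 7/2, RHS = 2·√(3) ≈ 3.464 → counterexample
(5, 5): LHS = 5, RHS = 5 → satisfies claim
(2, 2): LHS = 2, RHS = 2 → satisfies claim

That makes 1 counterexample.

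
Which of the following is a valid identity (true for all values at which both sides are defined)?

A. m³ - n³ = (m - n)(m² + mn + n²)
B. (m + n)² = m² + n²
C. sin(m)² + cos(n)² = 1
A: holds — e.g. at (1, 3), both sides equal -26.
B: fails at (3, 4) — LHS = 49, RHS = 25.
C: fails at (0, 1) — LHS = cos(1)² ≈ 0.2919, RHS = 1.

Answer: A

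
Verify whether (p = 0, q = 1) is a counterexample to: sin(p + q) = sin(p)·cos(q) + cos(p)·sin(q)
Substituting p = 0, q = 1:
LHS = sin(0 + 1) = sin(1) ≈ 0.8415
RHS = sin(0)·cos(1) + cos(0)·sin(1) = sin(1) ≈ 0.8415

The sides agree, so this pair does not disprove the claim.

Answer: No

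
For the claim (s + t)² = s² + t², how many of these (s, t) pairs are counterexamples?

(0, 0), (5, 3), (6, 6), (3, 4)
Testing each pair:
(0, 0): LHS = 0, RHS = 0 → satisfies claim
(5, 3): LHS = 64, RHS = 34 → counterexample
(6, 6): LHS = 144, RHS = 72 → counterexample
(3, 4): LHS = 49, RHS = 25 → counterexample

That makes 3 counterexamples.

Answer: 3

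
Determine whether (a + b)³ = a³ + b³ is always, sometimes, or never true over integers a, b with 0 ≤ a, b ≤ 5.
It holds at (a, b) = (1, 0) (both sides equal 1), but fails at (a, b) = (2, 4) (LHS = 216, RHS = 72).

Answer: Sometimes true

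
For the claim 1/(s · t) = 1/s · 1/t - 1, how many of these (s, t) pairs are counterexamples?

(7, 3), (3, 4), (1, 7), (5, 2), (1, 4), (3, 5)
Testing each pair:
(7, 3): LHS = 1/21, RHS = -20/21 → counterexample
(3, 4): LHS = 1/12, RHS = -11/12 → counterexample
(1, 7): LHS = 1/7, RHS = -6/7 → counterexample
(5, 2): LHS = 1/10, RHS = -9/10 → counterexample
(1, 4): LHS = 1/4, RHS = -3/4 → counterexample
(3, 5): LHS = 1/15, RHS = -14/15 → counterexample

That makes 6 counterexamples.

Answer: 6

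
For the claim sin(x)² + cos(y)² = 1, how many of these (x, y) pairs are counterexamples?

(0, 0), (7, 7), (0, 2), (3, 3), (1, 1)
Testing each pair:
(0, 0): LHS = 1, RHS = 1 → satisfies claim
(7, 7): LHS = sin(7)² + cos(7)² = 1, RHS = 1 → satisfies claim
(0, 2): LHS = cos(2)² ≈ 0.1732, RHS = 1 → counterexample
(3, 3): LHS = sin(3)² + cos(3)² = 1, RHS = 1 → satisfies claim
(1, 1): LHS = cos(1)² + sin(1)² = 1, RHS = 1 → satisfies claim

That makes 1 counterexample.

Answer: 1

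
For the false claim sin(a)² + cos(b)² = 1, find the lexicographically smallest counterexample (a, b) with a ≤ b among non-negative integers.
(a, b) = (0, 1)

At (0, 0): both sides equal 1, so it holds there.

Substituting (0, 1) into the claim:
LHS = sin(0)² + cos(1)² = cos(1)² ≈ 0.2919
RHS = 1

Since LHS ≠ RHS, this pair disproves the claim, and no lexicographically smaller pair (a ≤ b, non-negative integers) does.

For instance (1, 6) is also a counterexample (LHS = sin(1)² + cos(6)² ≈ 1.63, RHS = 1), but it's lexicographically larger.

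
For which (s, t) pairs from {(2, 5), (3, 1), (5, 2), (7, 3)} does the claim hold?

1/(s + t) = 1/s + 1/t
Testing each pair:
(2, 5): LHS = 1/7, RHS = 7/10 → fails
(3, 1): LHS = 1/4, RHS = 4/3 → fails
(5, 2): LHS = 1/7, RHS = 7/10 → fails
(7, 3): LHS = 1/10, RHS = 10/21 → fails

No pair satisfies the claim.

Answer: None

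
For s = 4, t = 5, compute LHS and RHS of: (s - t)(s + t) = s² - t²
LHS = (4 - 5)(4 + 5) = -9
RHS = 4² - 5² = -9

LHS = RHS: the two sides agree.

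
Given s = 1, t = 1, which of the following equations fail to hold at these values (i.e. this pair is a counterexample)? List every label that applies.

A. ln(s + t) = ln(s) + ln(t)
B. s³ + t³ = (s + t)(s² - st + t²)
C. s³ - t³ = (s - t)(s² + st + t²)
A

Evaluating each claim at the given values:
A. LHS = ln(2) ≈ 0.6931, RHS = 0 → fails here (LHS ≠ RHS)
B. LHS = 2, RHS = 2 → holds here (LHS = RHS)
C. LHS = 0, RHS = 0 → holds here (LHS = RHS)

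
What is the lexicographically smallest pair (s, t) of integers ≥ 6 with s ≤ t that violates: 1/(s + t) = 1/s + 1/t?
Substituting (6, 6) into the claim:
LHS = 1/(6 + 6) = 1/12
RHS = 1/6 + 1/6 = 1/3

Since LHS ≠ RHS, this pair disproves the claim, and no lexicographically smaller pair (s ≤ t, integers ≥ 6) does.

For instance (8, 11) is also a counterexample (LHS = 1/19, RHS = 19/88), but it's lexicographically larger.

Answer: (s, t) = (6, 6)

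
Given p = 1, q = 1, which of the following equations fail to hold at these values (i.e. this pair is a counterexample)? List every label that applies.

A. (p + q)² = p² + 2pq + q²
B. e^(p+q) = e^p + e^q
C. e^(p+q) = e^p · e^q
B

Evaluating each claim at the given values:
A. LHS = 4, RHS = 4 → holds here (LHS = RHS)
B. LHS = e^2 ≈ 7.389, RHS = 2·e ≈ 5.437 → fails here (LHS ≠ RHS)
C. LHS = e^2 ≈ 7.389, RHS = e^2 ≈ 7.389 → holds here (LHS = RHS)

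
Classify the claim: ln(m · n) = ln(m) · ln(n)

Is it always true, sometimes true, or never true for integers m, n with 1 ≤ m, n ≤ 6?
It holds at (m, n) = (1, 1) (both sides equal 0), but fails at (m, n) = (4, 4) (LHS = ln(16) ≈ 2.773, RHS = ln(4)² ≈ 1.922).

Answer: Sometimes true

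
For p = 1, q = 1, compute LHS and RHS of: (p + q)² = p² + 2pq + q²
LHS = (1 + 1)² = 4
RHS = 1² + 2·1·1 + 1² = 4

LHS = RHS: the two sides agree.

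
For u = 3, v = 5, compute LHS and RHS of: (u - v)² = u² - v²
LHS = (3 - 5)² = 4
RHS = 3² - 5² = -16

LHS ≠ RHS, so the equation does not hold here.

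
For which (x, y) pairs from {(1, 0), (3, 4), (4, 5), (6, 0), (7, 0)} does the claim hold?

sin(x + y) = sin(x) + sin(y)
(1, 0), (6, 0), (7, 0)

Testing each pair:
(1, 0): LHS = sin(1) ≈ 0.8415, RHS = sin(1) ≈ 0.8415 → holds
(3, 4): LHS = sin(7) ≈ 0.657, RHS = sin(4) + sin(3) ≈ -0.6157 → fails
(4, 5): LHS = sin(9) ≈ 0.4121, RHS = sin(5) + sin(4) ≈ -1.716 → fails
(6, 0): LHS = sin(6) ≈ -0.2794, RHS = sin(6) ≈ -0.2794 → holds
(7, 0): LHS = sin(7) ≈ 0.657, RHS = sin(7) ≈ 0.657 → holds

3 of 5 pairs satisfy the claim.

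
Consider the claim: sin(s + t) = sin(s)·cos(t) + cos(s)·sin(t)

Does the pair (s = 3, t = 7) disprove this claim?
No

Substituting s = 3, t = 7:
LHS = sin(3 + 7) = sin(10) ≈ -0.544
RHS = sin(3)·cos(7) + cos(3)·sin(7) = sin(7)·cos(3) + sin(3)·cos(7) ≈ -0.544

The sides agree, so this pair does not disprove the claim.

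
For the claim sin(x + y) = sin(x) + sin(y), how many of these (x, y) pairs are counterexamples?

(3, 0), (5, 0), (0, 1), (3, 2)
1

Testing each pair:
(3, 0): LHS = sin(3) ≈ 0.1411, RHS = sin(3) ≈ 0.1411 → satisfies claim
(5, 0): LHS = sin(5) ≈ -0.9589, RHS = sin(5) ≈ -0.9589 → satisfies claim
(0, 1): LHS = sin(1) ≈ 0.8415, RHS = sin(1) ≈ 0.8415 → satisfies claim
(3, 2): LHS = sin(5) ≈ -0.9589, RHS = sin(3) + sin(2) ≈ 1.05 → counterexample

That makes 1 counterexample.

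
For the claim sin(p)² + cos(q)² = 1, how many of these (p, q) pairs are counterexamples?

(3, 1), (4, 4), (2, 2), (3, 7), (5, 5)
2

Testing each pair:
(3, 1): LHS = sin(3)² + cos(1)² ≈ 0.3118, RHS = 1 → counterexample
(4, 4): LHS = cos(4)² + sin(4)² = 1, RHS = 1 → satisfies claim
(2, 2): LHS = cos(2)² + sin(2)² = 1, RHS = 1 → satisfies claim
(3, 7): LHS = sin(3)² + cos(7)² ≈ 0.5883, RHS = 1 → counterexample
(5, 5): LHS = cos(5)² + sin(5)² = 1, RHS = 1 → satisfies claim

That makes 2 counterexamples.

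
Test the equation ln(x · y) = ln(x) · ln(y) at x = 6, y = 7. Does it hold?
Fails

Substituting x = 6, y = 7:

LHS = ln(6 · 7) = ln(42) ≈ 3.738
RHS = ln(6) · ln(7) ≈ 3.487

LHS ≠ RHS, so the equation does not hold at this point.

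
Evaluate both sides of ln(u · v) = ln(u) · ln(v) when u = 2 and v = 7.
LHS = ln(2 · 7) = ln(14) ≈ 2.639
RHS = ln(2) · ln(7) ≈ 1.349

LHS ≠ RHS (they differ by about 1.29), so the equation does not hold here.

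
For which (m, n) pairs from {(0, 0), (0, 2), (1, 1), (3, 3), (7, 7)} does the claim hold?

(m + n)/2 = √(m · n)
(0, 0), (1, 1), (3, 3), (7, 7)

Testing each pair:
(0, 0): LHS = 0, RHS = 0 → holds
(0, 2): LHS = 1, RHS = 0 → fails
(1, 1): LHS = 1, RHS = 1 → holds
(3, 3): LHS = 3, RHS = 3 → holds
(7, 7): LHS = 7, RHS = 7 → holds

4 of 5 pairs satisfy the claim.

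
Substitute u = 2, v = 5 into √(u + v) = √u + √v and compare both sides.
LHS = √(2 + 5) = √(7) ≈ 2.646
RHS = √2 + √5 = √(2) + √(5) ≈ 3.65

LHS ≠ RHS (they differ by about 1.005), so the equation does not hold here.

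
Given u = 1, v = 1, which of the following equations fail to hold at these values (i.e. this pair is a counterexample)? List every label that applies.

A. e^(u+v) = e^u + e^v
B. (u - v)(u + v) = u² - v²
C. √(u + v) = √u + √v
A, C

Evaluating each claim at the given values:
A. LHS = e^2 ≈ 7.389, RHS = 2·e ≈ 5.437 → fails here (LHS ≠ RHS)
B. LHS = 0, RHS = 0 → holds here (LHS = RHS)
C. LHS = √(2) ≈ 1.414, RHS = 2 → fails here (LHS ≠ RHS)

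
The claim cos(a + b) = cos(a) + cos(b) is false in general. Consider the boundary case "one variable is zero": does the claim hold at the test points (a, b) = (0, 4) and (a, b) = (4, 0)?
No, fails at both test points

At (0, 4): LHS = cos(4) ≈ -0.6536 ≠ RHS = cos(4) + 1 ≈ 0.3464
At (4, 0): LHS = cos(4) ≈ -0.6536 ≠ RHS = cos(4) + 1 ≈ 0.3464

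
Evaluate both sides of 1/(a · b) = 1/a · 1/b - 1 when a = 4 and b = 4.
LHS = 1/(4 · 4) = 1/16
RHS = 1/4 · 1/4 - 1 = -15/16

LHS ≠ RHS, so the equation does not hold here.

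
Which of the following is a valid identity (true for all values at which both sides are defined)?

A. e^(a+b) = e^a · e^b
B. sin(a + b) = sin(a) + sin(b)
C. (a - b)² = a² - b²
A: holds — e.g. at (4, 5), both sides equal e^9 ≈ 8103.
B: fails at (3, 3) — LHS = sin(6) ≈ -0.2794, RHS = 2·sin(3) ≈ 0.2822.
C: fails at (2, 7) — LHS = 25, RHS = -45.

Answer: A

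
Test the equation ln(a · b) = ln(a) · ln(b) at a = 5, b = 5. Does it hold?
Substituting a = 5, b = 5:

LHS = ln(5 · 5) = ln(25) ≈ 3.219
RHS = ln(5) · ln(5) = ln(5)² ≈ 2.59

LHS ≠ RHS, so the equation does not hold at this point.

Answer: Fails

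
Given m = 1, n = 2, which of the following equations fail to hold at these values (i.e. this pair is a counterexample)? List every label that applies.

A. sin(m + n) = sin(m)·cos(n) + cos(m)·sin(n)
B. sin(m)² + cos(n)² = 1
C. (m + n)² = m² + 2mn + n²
B

Evaluating each claim at the given values:
A. LHS = sin(3) ≈ 0.1411, RHS = sin(1)·cos(2) + sin(2)·cos(1) ≈ 0.1411 → holds here (LHS = RHS)
B. LHS = cos(2)² + sin(1)² ≈ 0.8813, RHS = 1 → fails here (LHS ≠ RHS)
C. LHS = 9, RHS = 9 → holds here (LHS = RHS)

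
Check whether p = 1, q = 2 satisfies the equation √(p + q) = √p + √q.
Fails

Substituting p = 1, q = 2:

LHS = √(1 + 2) = √(3) ≈ 1.732
RHS = √1 + √2 = 1 + √(2) ≈ 2.414

LHS ≠ RHS, so the equation does not hold at this point.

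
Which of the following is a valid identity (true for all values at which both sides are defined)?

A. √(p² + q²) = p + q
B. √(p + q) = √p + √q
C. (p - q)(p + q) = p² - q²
C

A: fails at (3, 3) — LHS = 3·√(2) ≈ 4.243, RHS = 6.
B: fails at (4, 4) — LHS = 2·√(2) ≈ 2.828, RHS = 4.
C: holds — e.g. at (6, 7), both sides equal -13.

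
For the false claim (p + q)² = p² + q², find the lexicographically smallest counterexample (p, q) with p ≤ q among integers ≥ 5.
Substituting (5, 5) into the claim:
LHS = (5 + 5)² = 100
RHS = 5² + 5² = 50

Since LHS ≠ RHS, this pair disproves the claim, and no lexicographically smaller pair (p ≤ q, integers ≥ 5) does.

For instance (5, 9) is also a counterexample (LHS = 196, RHS = 106), but it's lexicographically larger.

Answer: (p, q) = (5, 5)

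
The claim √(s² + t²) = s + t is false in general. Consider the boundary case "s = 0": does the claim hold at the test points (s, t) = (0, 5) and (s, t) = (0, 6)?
Yes, holds at both test points

At (0, 5): LHS = 5, RHS = 5 → equal
At (0, 6): LHS = 6, RHS = 6 → equal

So the claim does hold at both of these boundary points, even though it is not an identity.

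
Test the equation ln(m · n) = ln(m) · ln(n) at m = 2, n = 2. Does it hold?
Substituting m = 2, n = 2:

LHS = ln(2 · 2) = ln(4) ≈ 1.386
RHS = ln(2) · ln(2) = ln(2)² ≈ 0.4805

LHS ≠ RHS, so the equation does not hold at this point.

Answer: Fails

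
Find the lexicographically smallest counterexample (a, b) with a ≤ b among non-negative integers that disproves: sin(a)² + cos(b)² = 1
(a, b) = (0, 1)

Substituting (0, 1) into the claim:
LHS = sin(0)² + cos(1)² = cos(1)² ≈ 0.2919
RHS = 1

Since LHS ≠ RHS, this pair disproves the claim, and no lexicographically smaller pair (a ≤ b, non-negative integers) does.

For instance (4, 6) is also a counterexample (LHS = sin(4)² + cos(6)² ≈ 1.495, RHS = 1), but it's lexicographically larger.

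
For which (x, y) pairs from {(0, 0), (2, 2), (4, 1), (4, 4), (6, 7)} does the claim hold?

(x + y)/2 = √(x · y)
(0, 0), (2, 2), (4, 4)

Testing each pair:
(0, 0): LHS = 0, RHS = 0 → holds
(2, 2): LHS = 2, RHS = 2 → holds
(4, 1): LHS = 5/2, RHS = 2 → fails
(4, 4): LHS = 4, RHS = 4 → holds
(6, 7): LHS = 13/2, RHS = √(42) ≈ 6.481 → fails

3 of 5 pairs satisfy the claim.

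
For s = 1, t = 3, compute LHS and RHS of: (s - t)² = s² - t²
LHS = (1 - 3)² = 4
RHS = 1² - 3² = -8

LHS ≠ RHS, so the equation does not hold here.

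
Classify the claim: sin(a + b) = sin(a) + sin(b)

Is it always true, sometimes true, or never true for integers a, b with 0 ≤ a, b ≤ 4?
It holds at (a, b) = (0, 2) (both sides equal sin(2) ≈ 0.9093), but fails at (a, b) = (4, 1) (LHS = sin(5) ≈ -0.9589, RHS = sin(4) + sin(1) ≈ 0.08467).

Answer: Sometimes true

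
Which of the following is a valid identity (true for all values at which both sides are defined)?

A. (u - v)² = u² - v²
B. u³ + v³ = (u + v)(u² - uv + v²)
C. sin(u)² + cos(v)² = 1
B

A: fails at (1, 5) — LHS = 16, RHS = -24.
B: holds — e.g. at (2, 7), both sides equal 351.
C: fails at (2, 5) — LHS = cos(5)² + sin(2)² ≈ 0.9073, RHS = 1.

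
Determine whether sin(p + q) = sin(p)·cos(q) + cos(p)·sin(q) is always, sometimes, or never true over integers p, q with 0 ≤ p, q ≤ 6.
Always true

The identity holds for every pair in the range. For instance at (p, q) = (2, 5): both sides equal sin(7) ≈ 0.657.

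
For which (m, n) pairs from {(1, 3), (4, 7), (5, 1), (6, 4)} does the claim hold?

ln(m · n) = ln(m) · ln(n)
Testing each pair:
(1, 3): LHS = ln(3) ≈ 1.099, RHS = 0 → fails
(4, 7): LHS = ln(28) ≈ 3.332, RHS = ln(4)·ln(7) ≈ 2.698 → fails
(5, 1): LHS = ln(5) ≈ 1.609, RHS = 0 → fails
(6, 4): LHS = ln(24) ≈ 3.178, RHS = ln(4)·ln(6) ≈ 2.484 → fails

No pair satisfies the claim.

Answer: None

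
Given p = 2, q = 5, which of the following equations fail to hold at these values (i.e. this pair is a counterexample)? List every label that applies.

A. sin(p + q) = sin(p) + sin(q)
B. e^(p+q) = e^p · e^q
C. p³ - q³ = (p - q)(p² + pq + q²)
Evaluating each claim at the given values:
A. LHS = sin(7) ≈ 0.657, RHS = sin(5) + sin(2) ≈ -0.04963 → fails here (LHS ≠ RHS)
B. LHS = e^7 ≈ 1097, RHS = e^7 ≈ 1097 → holds here (LHS = RHS)
C. LHS = -117, RHS = -117 → holds here (LHS = RHS)

Answer: A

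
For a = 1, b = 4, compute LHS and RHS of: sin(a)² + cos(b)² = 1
LHS = sin(1)² + cos(4)² ≈ 1.135
RHS = 1

LHS ≠ RHS (they differ by about 0.1353), so the equation does not hold here.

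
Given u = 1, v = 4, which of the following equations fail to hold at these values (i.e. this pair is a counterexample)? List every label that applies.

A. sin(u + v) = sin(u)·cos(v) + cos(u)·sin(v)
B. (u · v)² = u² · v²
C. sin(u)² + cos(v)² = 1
C

Evaluating each claim at the given values:
A. LHS = sin(5) ≈ -0.9589, RHS = sin(1)·cos(4) + sin(4)·cos(1) ≈ -0.9589 → holds here (LHS = RHS)
B. LHS = 16, RHS = 16 → holds here (LHS = RHS)
C. LHS = cos(4)² + sin(1)² ≈ 1.135, RHS = 1 → fails here (LHS ≠ RHS)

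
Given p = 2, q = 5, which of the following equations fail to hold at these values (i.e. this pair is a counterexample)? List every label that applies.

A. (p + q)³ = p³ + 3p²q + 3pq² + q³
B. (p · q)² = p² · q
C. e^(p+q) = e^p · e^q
B

Evaluating each claim at the given values:
A. LHS = 343, RHS = 343 → holds here (LHS = RHS)
B. LHS = 100, RHS = 20 → fails here (LHS ≠ RHS)
C. LHS = e^7 ≈ 1097, RHS = e^7 ≈ 1097 → holds here (LHS = RHS)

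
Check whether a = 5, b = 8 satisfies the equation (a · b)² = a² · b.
Fails

Substituting a = 5, b = 8:

LHS = (5 · 8)² = 1600
RHS = 5² · 8 = 200

LHS ≠ RHS, so the equation does not hold at this point.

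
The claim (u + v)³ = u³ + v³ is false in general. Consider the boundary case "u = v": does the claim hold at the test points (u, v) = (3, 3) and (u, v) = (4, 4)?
No, fails at both test points

At (3, 3): LHS = 216 ≠ RHS = 54
At (4, 4): LHS = 512 ≠ RHS = 128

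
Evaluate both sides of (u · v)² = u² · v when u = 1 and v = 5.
LHS = (1 · 5)² = 25
RHS = 1² · 5 = 5

LHS ≠ RHS, so the equation does not hold here.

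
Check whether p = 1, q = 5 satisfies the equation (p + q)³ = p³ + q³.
Fails

Substituting p = 1, q = 5:

LHS = (1 + 5)³ = 216
RHS = 1³ + 5³ = 126

LHS ≠ RHS, so the equation does not hold at this point.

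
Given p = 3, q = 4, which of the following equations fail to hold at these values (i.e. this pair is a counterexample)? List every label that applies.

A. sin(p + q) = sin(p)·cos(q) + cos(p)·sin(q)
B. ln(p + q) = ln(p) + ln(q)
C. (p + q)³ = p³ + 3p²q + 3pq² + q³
B

Evaluating each claim at the given values:
A. LHS = sin(7) ≈ 0.657, RHS = sin(3)·cos(4) + sin(4)·cos(3) ≈ 0.657 → holds here (LHS = RHS)
B. LHS = ln(7) ≈ 1.946, RHS = ln(3) + ln(4) ≈ 2.485 → fails here (LHS ≠ RHS)
C. LHS = 343, RHS = 343 → holds here (LHS = RHS)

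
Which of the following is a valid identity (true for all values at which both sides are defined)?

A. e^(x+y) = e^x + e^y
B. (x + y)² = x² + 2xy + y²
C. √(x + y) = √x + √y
B

A: fails at (2, 4) — LHS = e^6 ≈ 403.4, RHS = e^2 + e^4 ≈ 61.99.
B: holds — e.g. at (6, 7), both sides equal 169.
C: fails at (3, 4) — LHS = √(7) ≈ 2.646, RHS = √(3) + 2 ≈ 3.732.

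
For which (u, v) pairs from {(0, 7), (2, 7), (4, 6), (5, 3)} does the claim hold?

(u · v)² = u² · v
Testing each pair:
(0, 7): LHS = 0, RHS = 0 → holds
(2, 7): LHS = 196, RHS = 28 → fails
(4, 6): LHS = 576, RHS = 96 → fails
(5, 3): LHS = 225, RHS = 75 → fails

1 of 4 pairs satisfies the claim.

Answer: (0, 7)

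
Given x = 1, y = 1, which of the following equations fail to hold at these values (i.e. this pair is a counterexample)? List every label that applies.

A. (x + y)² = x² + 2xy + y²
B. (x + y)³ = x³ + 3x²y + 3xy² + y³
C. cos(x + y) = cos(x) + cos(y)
Evaluating each claim at the given values:
A. LHS = 4, RHS = 4 → holds here (LHS = RHS)
B. LHS = 8, RHS = 8 → holds here (LHS = RHS)
C. LHS = cos(2) ≈ -0.4161, RHS = 2·cos(1) ≈ 1.081 → fails here (LHS ≠ RHS)

Answer: C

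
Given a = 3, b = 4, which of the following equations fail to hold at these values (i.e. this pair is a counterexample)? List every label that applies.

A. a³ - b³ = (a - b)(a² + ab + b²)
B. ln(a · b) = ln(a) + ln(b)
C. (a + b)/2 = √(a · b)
Evaluating each claim at the given values:
A. LHS = -37, RHS = -37 → holds here (LHS = RHS)
B. LHS = ln(12) ≈ 2.485, RHS = ln(3) + ln(4) ≈ 2.485 → holds here (LHS = RHS)
C. LHS = 7/2, RHS = 2·√(3) ≈ 3.464 → fails here (LHS ≠ RHS)

Answer: C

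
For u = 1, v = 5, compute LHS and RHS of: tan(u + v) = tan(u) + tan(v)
LHS = tan(1 + 5) = tan(6) ≈ -0.291
RHS = tan(1) + tan(5) ≈ -1.823

LHS ≠ RHS (they differ by about 1.532), so the equation does not hold here.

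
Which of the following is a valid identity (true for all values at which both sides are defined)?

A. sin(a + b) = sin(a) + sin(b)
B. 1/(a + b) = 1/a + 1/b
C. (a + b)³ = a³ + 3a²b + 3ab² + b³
C

A: fails at (2, 3) — LHS = sin(5) ≈ -0.9589, RHS = sin(3) + sin(2) ≈ 1.05.
B: fails at (4, 4) — LHS = 1/8, RHS = 1/2.
C: holds — e.g. at (2, 5), both sides equal 343.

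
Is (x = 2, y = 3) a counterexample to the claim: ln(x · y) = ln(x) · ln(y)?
Substituting x = 2, y = 3:
LHS = ln(2 · 3) = ln(6) ≈ 1.792
RHS = ln(2) · ln(3) ≈ 0.7615

Since LHS ≠ RHS, this pair disproves the claim.

Answer: Yes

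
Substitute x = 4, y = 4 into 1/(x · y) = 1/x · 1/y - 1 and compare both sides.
LHS = 1/(4 · 4) = 1/16
RHS = 1/4 · 1/4 - 1 = -15/16

LHS ≠ RHS, so the equation does not hold here.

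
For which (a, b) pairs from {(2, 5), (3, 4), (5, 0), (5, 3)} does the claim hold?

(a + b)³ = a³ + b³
Testing each pair:
(2, 5): LHS = 343, RHS = 133 → fails
(3, 4): LHS = 343, RHS = 91 → fails
(5, 0): LHS = 125, RHS = 125 → holds
(5, 3): LHS = 512, RHS = 152 → fails

1 of 4 pairs satisfies the claim.

Answer: (5, 0)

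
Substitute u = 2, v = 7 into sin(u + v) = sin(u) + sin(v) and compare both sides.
LHS = sin(2 + 7) = sin(9) ≈ 0.4121
RHS = sin(2) + sin(7) ≈ 1.566

LHS ≠ RHS (they differ by about 1.154), so the equation does not hold here.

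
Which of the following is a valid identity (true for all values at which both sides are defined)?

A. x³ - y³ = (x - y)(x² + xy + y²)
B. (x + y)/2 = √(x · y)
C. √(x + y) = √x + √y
A

A: holds — e.g. at (2, 2), both sides equal 0.
B: fails at (1, 2) — LHS = 3/2, RHS = √(2) ≈ 1.414.
C: fails at (2, 2) — LHS = 2, RHS = 2·√(2) ≈ 2.828.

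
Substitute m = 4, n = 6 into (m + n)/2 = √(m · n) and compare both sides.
LHS = (4 + 6)/2 = 5
RHS = √(4 · 6) = 2·√(6) ≈ 4.899

LHS ≠ RHS (they differ by about 0.101), so the equation does not hold here.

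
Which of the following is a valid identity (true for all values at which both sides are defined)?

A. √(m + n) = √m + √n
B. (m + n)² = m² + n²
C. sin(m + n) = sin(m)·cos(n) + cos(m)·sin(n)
C

A: fails at (4, 4) — LHS = 2·√(2) ≈ 2.828, RHS = 4.
B: fails at (1, 1) — LHS = 4, RHS = 2.
C: holds — e.g. at (2, 4), both sides equal sin(6) ≈ -0.2794.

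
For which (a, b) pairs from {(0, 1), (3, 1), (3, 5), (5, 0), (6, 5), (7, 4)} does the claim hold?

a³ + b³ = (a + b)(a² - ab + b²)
All pairs

Testing each pair:
(0, 1): LHS = 1, RHS = 1 → holds
(3, 1): LHS = 28, RHS = 28 → holds
(3, 5): LHS = 152, RHS = 152 → holds
(5, 0): LHS = 125, RHS = 125 → holds
(6, 5): LHS = 341, RHS = 341 → holds
(7, 4): LHS = 407, RHS = 407 → holds

Every pair satisfies the claim.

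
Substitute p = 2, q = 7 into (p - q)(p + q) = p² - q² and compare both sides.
LHS = (2 - 7)(2 + 7) = -45
RHS = 2² - 7² = -45

LHS = RHS: the two sides agree.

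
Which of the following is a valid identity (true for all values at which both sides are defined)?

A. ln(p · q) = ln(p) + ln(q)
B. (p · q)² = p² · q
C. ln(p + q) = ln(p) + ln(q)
A

A: holds — e.g. at (4, 4), both sides equal ln(16) ≈ 2.773.
B: fails at (2, 5) — LHS = 100, RHS = 20.
C: fails at (3, 5) — LHS = ln(8) ≈ 2.079, RHS = ln(3) + ln(5) ≈ 2.708.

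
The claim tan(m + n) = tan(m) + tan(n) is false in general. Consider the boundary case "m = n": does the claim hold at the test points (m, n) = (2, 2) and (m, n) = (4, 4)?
At (2, 2): LHS = tan(4) ≈ 1.158 ≠ RHS = 2·tan(2) ≈ -4.37
At (4, 4): LHS = tan(8) ≈ -6.8 ≠ RHS = 2·tan(4) ≈ 2.316

Answer: No, fails at both test points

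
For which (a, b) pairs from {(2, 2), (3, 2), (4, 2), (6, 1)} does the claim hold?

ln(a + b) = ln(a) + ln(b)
(2, 2)

Testing each pair:
(2, 2): LHS = ln(4) ≈ 1.386, RHS = 2·ln(2) ≈ 1.386 → holds
(3, 2): LHS = ln(5) ≈ 1.609, RHS = ln(2) + ln(3) ≈ 1.792 → fails
(4, 2): LHS = ln(6) ≈ 1.792, RHS = ln(2) + ln(4) ≈ 2.079 → fails
(6, 1): LHS = ln(7) ≈ 1.946, RHS = ln(6) ≈ 1.792 → fails

1 of 4 pairs satisfies the claim.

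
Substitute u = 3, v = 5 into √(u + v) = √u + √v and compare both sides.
LHS = √(3 + 5) = 2·√(2) ≈ 2.828
RHS = √3 + √5 = √(3) + √(5) ≈ 3.968

LHS ≠ RHS (they differ by about 1.14), so the equation does not hold here.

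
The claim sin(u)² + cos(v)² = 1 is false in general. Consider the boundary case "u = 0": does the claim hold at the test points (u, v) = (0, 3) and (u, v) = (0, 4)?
At (0, 3): LHS = cos(3)² ≈ 0.9801 ≠ RHS = 1
At (0, 4): LHS = cos(4)² ≈ 0.4272 ≠ RHS = 1

Answer: No, fails at both test points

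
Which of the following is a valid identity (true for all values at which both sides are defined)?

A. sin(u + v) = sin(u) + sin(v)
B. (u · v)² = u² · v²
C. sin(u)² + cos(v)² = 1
A: fails at (2, 2) — LHS = sin(4) ≈ -0.7568, RHS = 2·sin(2) ≈ 1.819.
B: holds — e.g. at (1, 2), both sides equal 4.
C: fails at (5, 8) — LHS = cos(8)² + sin(5)² ≈ 0.9407, RHS = 1.

Answer: B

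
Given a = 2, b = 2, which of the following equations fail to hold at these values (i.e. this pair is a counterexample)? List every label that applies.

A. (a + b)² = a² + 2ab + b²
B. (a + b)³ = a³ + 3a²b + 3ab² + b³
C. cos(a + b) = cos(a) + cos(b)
Evaluating each claim at the given values:
A. LHS = 16, RHS = 16 → holds here (LHS = RHS)
B. LHS = 64, RHS = 64 → holds here (LHS = RHS)
C. LHS = cos(4) ≈ -0.6536, RHS = 2·cos(2) ≈ -0.8323 → fails here (LHS ≠ RHS)

Answer: C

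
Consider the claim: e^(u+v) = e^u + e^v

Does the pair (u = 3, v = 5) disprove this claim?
Substituting u = 3, v = 5:
LHS = e^(3+5) = e^8 ≈ 2981
RHS = e^3 + e^5 ≈ 168.5

Since LHS ≠ RHS, this pair disproves the claim.

Answer: Yes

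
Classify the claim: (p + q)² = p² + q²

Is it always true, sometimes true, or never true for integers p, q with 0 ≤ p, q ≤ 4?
It holds at (p, q) = (3, 0) (both sides equal 9), but fails at (p, q) = (1, 2) (LHS = 9, RHS = 5).

Answer: Sometimes true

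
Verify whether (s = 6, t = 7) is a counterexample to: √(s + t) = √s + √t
Substituting s = 6, t = 7:
LHS = √(6 + 7) = √(13) ≈ 3.606
RHS = √6 + √7 = √(6) + √(7) ≈ 5.095

Since LHS ≠ RHS, this pair disproves the claim.

Answer: Yes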